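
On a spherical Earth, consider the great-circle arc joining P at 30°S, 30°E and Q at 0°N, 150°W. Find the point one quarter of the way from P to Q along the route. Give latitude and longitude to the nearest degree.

Write both endpoints as unit vectors p₁, p₂ with components (cos φ cos λ, cos φ sin λ, sin φ).
The central angle between the endpoints is δ = arccos(p₁·p₂) ≈ 2.618 rad (150.0°).
Interpolate at f = 1/4 with slerp weights a = sin((1−f)δ)/sin δ ≈ 1.848, b = sin(fδ)/sin δ ≈ 1.218.
p = a·p₁ + b·p₂ ≈ (0.331, 0.191, -0.924); φ = arcsin(p_z) ≈ -67.50°, λ = atan2(p_y, p_x) ≈ 30.00°.

≈ 68°S, 30°E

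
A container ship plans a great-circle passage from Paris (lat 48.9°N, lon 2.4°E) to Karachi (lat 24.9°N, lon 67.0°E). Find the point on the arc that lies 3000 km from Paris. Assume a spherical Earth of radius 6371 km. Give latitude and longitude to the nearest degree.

Write both endpoints as unit vectors p₁, p₂ with components (cos φ cos λ, cos φ sin λ, sin φ).
The central angle between the endpoints is δ = arccos(p₁·p₂) ≈ 0.961 rad (55.0°). The total great-circle distance is δ·R ≈ 0.961 × 6371 ≈ 6120 km, so the target fraction is f = 3000/6120 ≈ 0.490.
Interpolate at f ≈ 0.490 with slerp weights a = sin((1−f)δ)/sin δ ≈ 0.574, b = sin(fδ)/sin δ ≈ 0.554.
p = a·p₁ + b·p₂ ≈ (0.573, 0.478, 0.666); φ = arcsin(p_z) ≈ 41.73°, λ = atan2(p_y, p_x) ≈ 39.83°.

≈ lat 42°N, lon 40°E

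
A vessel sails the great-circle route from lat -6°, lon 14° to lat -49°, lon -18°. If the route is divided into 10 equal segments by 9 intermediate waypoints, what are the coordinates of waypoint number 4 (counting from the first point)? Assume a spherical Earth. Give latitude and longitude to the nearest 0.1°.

Write both endpoints as unit vectors p₁, p₂ with components (cos φ cos λ, cos φ sin λ, sin φ).
The central angle between the endpoints is δ = arccos(p₁·p₂) ≈ 0.886 rad (50.8°).
Interpolate at f = 4/10 with slerp weights a = sin((1−f)δ)/sin δ ≈ 0.655, b = sin(fδ)/sin δ ≈ 0.448.
p = a·p₁ + b·p₂ ≈ (0.911, 0.067, -0.407); φ = arcsin(p_z) ≈ -23.99°, λ = atan2(p_y, p_x) ≈ 4.18°.

≈ lat -24.0°, lon 4.2°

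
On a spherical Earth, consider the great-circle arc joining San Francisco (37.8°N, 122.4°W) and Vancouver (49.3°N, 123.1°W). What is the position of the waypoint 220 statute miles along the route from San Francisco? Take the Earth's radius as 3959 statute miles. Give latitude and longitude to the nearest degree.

Write both endpoints as unit vectors p₁, p₂ with components (cos φ cos λ, cos φ sin λ, sin φ).
The central angle between the endpoints is δ = arccos(p₁·p₂) ≈ 0.201 rad (11.5°). The total great-circle distance is δ·R ≈ 0.201 × 3959 ≈ 795 mi, so the target fraction is f = 220/795 ≈ 0.277.
Interpolate at f ≈ 0.277 with slerp weights a = sin((1−f)δ)/sin δ ≈ 0.726, b = sin(fδ)/sin δ ≈ 0.278.
p = a·p₁ + b·p₂ ≈ (-0.406, -0.636, 0.656); φ = arcsin(p_z) ≈ 40.98°, λ = atan2(p_y, p_x) ≈ -122.57°.

≈ 41°N, 123°W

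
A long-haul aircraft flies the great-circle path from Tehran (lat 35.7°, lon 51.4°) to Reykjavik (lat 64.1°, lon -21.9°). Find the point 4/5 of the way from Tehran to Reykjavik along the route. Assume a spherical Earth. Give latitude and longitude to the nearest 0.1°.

≈ lat 62.8°, lon 1.0°

The haversine formula gives a central angle δ ≈ 0.893 rad (51.2°) between the endpoints.
Interpolate at f = 4/5 with slerp weights a = sin((1−f)δ)/sin δ ≈ 0.228, b = sin(fδ)/sin δ ≈ 0.841.
p = a·p₁ + b·p₂ ≈ (0.456, 0.008, 0.890); φ = arcsin(p_z) ≈ 62.84°, λ = atan2(p_y, p_x) ≈ 0.97°.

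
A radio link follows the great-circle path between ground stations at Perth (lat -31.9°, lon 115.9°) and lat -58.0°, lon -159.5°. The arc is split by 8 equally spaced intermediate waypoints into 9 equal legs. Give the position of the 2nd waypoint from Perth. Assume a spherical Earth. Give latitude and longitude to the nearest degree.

Convert each endpoint to a unit vector on the sphere (x = cos φ cos λ, y = cos φ sin λ, z = sin φ).
The central angle between the endpoints is δ = arccos(p₁·p₂) ≈ 1.058 rad (60.6°).
Interpolate at f = 2/9 with slerp weights a = sin((1−f)δ)/sin δ ≈ 0.841, b = sin(fδ)/sin δ ≈ 0.267.
p = a·p₁ + b·p₂ ≈ (-0.445, 0.593, -0.671); φ = arcsin(p_z) ≈ -42.17°, λ = atan2(p_y, p_x) ≈ 126.87°.

≈ lat -42°, lon 127°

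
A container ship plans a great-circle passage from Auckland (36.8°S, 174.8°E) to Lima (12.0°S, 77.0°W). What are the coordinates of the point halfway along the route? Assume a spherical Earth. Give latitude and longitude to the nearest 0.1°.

Write both endpoints as unit vectors p₁, p₂ with components (cos φ cos λ, cos φ sin λ, sin φ).
The central angle between the endpoints is δ = arccos(p₁·p₂) ≈ 1.691 rad (96.9°).
Interpolate at f = 1/2 with slerp weights a = sin((1−f)δ)/sin δ ≈ 0.754, b = sin(fδ)/sin δ ≈ 0.754.
p = a·p₁ + b·p₂ ≈ (-0.435, -0.664, -0.608); φ = arcsin(p_z) ≈ -37.47°, λ = atan2(p_y, p_x) ≈ -123.26°.

≈ 37.5°S, 123.3°W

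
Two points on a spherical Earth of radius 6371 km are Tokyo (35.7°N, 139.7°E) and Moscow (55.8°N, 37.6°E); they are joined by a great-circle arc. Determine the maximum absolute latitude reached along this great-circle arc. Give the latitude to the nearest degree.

≈ 61°N

The great circle lies in the plane with unit normal n̂ = (p₁ × p₂)/|p₁ × p₂|.
Here n̂_z ≈ -0.484; the vertex latitude is φ_max = arccos|n̂_z| ≈ 61.1°.
Check via Clairaut: cos φ_max = |cos φ₁| · sin C = cos(35.7°)·sin(36.6°) ≈ 0.484, again giving ≈ 61.1°.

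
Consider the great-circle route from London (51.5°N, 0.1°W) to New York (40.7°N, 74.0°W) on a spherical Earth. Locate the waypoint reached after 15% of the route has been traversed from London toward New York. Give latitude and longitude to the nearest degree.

≈ 53°N, 12°W

From cos δ = sin φ₁ sin φ₂ + cos φ₁ cos φ₂ cos Δλ, the central angle is δ ≈ 0.875 rad (50.1°).
Interpolate at f = 0.15 with slerp weights a = sin((1−f)δ)/sin δ ≈ 0.882, b = sin(fδ)/sin δ ≈ 0.170.
p = a·p₁ + b·p₂ ≈ (0.585, -0.125, 0.802); φ = arcsin(p_z) ≈ 53.27°, λ = atan2(p_y, p_x) ≈ -12.09°.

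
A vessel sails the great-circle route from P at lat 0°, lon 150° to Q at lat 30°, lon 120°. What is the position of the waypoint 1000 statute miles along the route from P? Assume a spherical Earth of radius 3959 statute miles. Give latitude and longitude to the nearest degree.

≈ lat 11°, lon 140°

From cos δ = sin φ₁ sin φ₂ + cos φ₁ cos φ₂ cos Δλ, the central angle is δ ≈ 0.723 rad (41.4°). The total great-circle distance is δ·R ≈ 0.723 × 3959 ≈ 2861 mi, so the target fraction is f = 1000/2861 ≈ 0.349.
Interpolate at f ≈ 0.349 with slerp weights a = sin((1−f)δ)/sin δ ≈ 0.685, b = sin(fδ)/sin δ ≈ 0.378.
p = a·p₁ + b·p₂ ≈ (-0.757, 0.626, 0.189); φ = arcsin(p_z) ≈ 10.89°, λ = atan2(p_y, p_x) ≈ 140.41°.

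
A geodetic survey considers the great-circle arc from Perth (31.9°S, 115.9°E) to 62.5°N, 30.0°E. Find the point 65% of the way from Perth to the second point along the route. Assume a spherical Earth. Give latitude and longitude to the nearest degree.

≈ 35°N, 79°E

Write both endpoints as unit vectors p₁, p₂ with components (cos φ cos λ, cos φ sin λ, sin φ).
The central angle between the endpoints is δ = arccos(p₁·p₂) ≈ 2.027 rad (116.1°).
Interpolate at f = 0.65 with slerp weights a = sin((1−f)δ)/sin δ ≈ 0.726, b = sin(fδ)/sin δ ≈ 1.079.
p = a·p₁ + b·p₂ ≈ (0.162, 0.803, 0.573); φ = arcsin(p_z) ≈ 34.97°, λ = atan2(p_y, p_x) ≈ 78.59°.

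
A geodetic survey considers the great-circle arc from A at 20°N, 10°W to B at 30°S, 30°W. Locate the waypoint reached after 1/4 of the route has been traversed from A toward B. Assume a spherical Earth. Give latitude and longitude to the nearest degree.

From cos δ = sin φ₁ sin φ₂ + cos φ₁ cos φ₂ cos Δλ, the central angle is δ ≈ 0.935 rad (53.6°).
Interpolate at f = 1/4 with slerp weights a = sin((1−f)δ)/sin δ ≈ 0.802, b = sin(fδ)/sin δ ≈ 0.288.
p = a·p₁ + b·p₂ ≈ (0.958, -0.256, 0.130); φ = arcsin(p_z) ≈ 7.49°, λ = atan2(p_y, p_x) ≈ -14.93°.

≈ 7°N, 15°W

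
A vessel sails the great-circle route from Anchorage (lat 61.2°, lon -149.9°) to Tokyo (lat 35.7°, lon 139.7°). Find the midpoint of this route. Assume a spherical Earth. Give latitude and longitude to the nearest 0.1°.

≈ lat 53.7°, lon 164.7°

Write both endpoints as unit vectors p₁, p₂ with components (cos φ cos λ, cos φ sin λ, sin φ).
The central angle between the endpoints is δ = arccos(p₁·p₂) ≈ 0.873 rad (50.0°).
Interpolate at f = 1/2 with slerp weights a = sin((1−f)δ)/sin δ ≈ 0.552, b = sin(fδ)/sin δ ≈ 0.552.
p = a·p₁ + b·p₂ ≈ (-0.572, 0.156, 0.805); φ = arcsin(p_z) ≈ 53.65°, λ = atan2(p_y, p_x) ≈ 164.69°.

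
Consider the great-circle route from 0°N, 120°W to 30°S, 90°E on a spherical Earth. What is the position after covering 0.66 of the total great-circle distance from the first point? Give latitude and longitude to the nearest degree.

Write both endpoints as unit vectors p₁, p₂ with components (cos φ cos λ, cos φ sin λ, sin φ).
The central angle between the endpoints is δ = arccos(p₁·p₂) ≈ 2.419 rad (138.6°).
Interpolate at f = 0.66 with slerp weights a = sin((1−f)δ)/sin δ ≈ 1.108, b = sin(fδ)/sin δ ≈ 1.511.
p = a·p₁ + b·p₂ ≈ (-0.554, 0.349, -0.756); φ = arcsin(p_z) ≈ -49.08°, λ = atan2(p_y, p_x) ≈ 147.76°.

≈ 49°S, 148°E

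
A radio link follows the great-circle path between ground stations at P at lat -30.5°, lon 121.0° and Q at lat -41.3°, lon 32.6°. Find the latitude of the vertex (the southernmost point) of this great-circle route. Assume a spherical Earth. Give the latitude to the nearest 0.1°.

The great circle lies in the plane with unit normal n̂ = (p₁ × p₂)/|p₁ × p₂|.
Here n̂_z ≈ -0.692; the vertex latitude is φ_max = arccos|n̂_z| ≈ 46.2°.
Check via Clairaut: cos φ_max = |cos φ₁| · sin C = cos(30.5°)·sin(126.6°) ≈ 0.692, again giving ≈ 46.2°.

≈ -46.2°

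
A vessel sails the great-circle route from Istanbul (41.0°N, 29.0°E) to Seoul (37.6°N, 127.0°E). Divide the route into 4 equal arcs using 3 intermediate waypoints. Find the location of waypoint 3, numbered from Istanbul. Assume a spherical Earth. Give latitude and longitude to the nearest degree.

≈ (47°N, 106°E)

Convert each endpoint to a unit vector on the sphere (x = cos φ cos λ, y = cos φ sin λ, z = sin φ).
The central angle between the endpoints is δ = arccos(p₁·p₂) ≈ 1.248 rad (71.5°).
Interpolate at f = 3/4 with slerp weights a = sin((1−f)δ)/sin δ ≈ 0.324, b = sin(fδ)/sin δ ≈ 0.849.
p = a·p₁ + b·p₂ ≈ (-0.191, 0.656, 0.730); φ = arcsin(p_z) ≈ 46.92°, λ = atan2(p_y, p_x) ≈ 106.25°.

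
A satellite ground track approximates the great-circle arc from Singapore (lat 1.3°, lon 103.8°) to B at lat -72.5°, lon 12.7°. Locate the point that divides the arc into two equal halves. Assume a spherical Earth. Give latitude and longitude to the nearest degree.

From cos δ = sin φ₁ sin φ₂ + cos φ₁ cos φ₂ cos Δλ, the central angle is δ ≈ 1.598 rad (91.6°).
Interpolate at f = 1/2 with slerp weights a = sin((1−f)δ)/sin δ ≈ 0.717, b = sin(fδ)/sin δ ≈ 0.717.
p = a·p₁ + b·p₂ ≈ (0.039, 0.744, -0.668); φ = arcsin(p_z) ≈ -41.88°, λ = atan2(p_y, p_x) ≈ 86.97°.

≈ lat -42°, lon 87°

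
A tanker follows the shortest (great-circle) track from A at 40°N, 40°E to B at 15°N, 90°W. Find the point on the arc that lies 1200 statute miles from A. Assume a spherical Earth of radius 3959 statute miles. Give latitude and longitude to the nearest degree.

≈ 49°N, 19°E

Write both endpoints as unit vectors p₁, p₂ with components (cos φ cos λ, cos φ sin λ, sin φ).
The central angle between the endpoints is δ = arccos(p₁·p₂) ≈ 1.885 rad (108.0°). The total great-circle distance is δ·R ≈ 1.885 × 3959 ≈ 7464 mi, so the target fraction is f = 1200/7464 ≈ 0.161.
Interpolate at f ≈ 0.161 with slerp weights a = sin((1−f)δ)/sin δ ≈ 1.051, b = sin(fδ)/sin δ ≈ 0.314.
p = a·p₁ + b·p₂ ≈ (0.617, 0.215, 0.757); φ = arcsin(p_z) ≈ 49.21°, λ = atan2(p_y, p_x) ≈ 19.18°.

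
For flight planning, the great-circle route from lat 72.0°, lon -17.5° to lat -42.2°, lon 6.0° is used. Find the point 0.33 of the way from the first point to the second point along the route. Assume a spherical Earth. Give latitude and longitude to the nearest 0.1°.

Convert each endpoint to a unit vector on the sphere (x = cos φ cos λ, y = cos φ sin λ, z = sin φ).
The central angle between the endpoints is δ = arccos(p₁·p₂) ≈ 2.014 rad (115.4°).
Interpolate at f = 0.33 with slerp weights a = sin((1−f)δ)/sin δ ≈ 1.080, b = sin(fδ)/sin δ ≈ 0.683.
p = a·p₁ + b·p₂ ≈ (0.821, -0.047, 0.568); φ = arcsin(p_z) ≈ 34.65°, λ = atan2(p_y, p_x) ≈ -3.31°.

≈ lat 34.6°, lon -3.3°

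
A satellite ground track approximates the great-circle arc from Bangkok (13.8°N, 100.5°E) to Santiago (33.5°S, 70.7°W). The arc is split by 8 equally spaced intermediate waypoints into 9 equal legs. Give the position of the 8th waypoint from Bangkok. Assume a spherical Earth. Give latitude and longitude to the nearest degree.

Write both endpoints as unit vectors p₁, p₂ with components (cos φ cos λ, cos φ sin λ, sin φ).
The central angle between the endpoints is δ = arccos(p₁·p₂) ≈ 2.771 rad (158.7°).
Interpolate at f = 8/9 with slerp weights a = sin((1−f)δ)/sin δ ≈ 0.836, b = sin(fδ)/sin δ ≈ 1.732.
p = a·p₁ + b·p₂ ≈ (0.329, -0.565, -0.756); φ = arcsin(p_z) ≈ -49.15°, λ = atan2(p_y, p_x) ≈ -59.76°.

≈ 49°S, 60°W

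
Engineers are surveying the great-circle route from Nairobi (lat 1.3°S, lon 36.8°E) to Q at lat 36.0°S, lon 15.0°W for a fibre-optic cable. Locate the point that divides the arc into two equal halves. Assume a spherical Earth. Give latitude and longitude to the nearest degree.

From cos δ = sin φ₁ sin φ₂ + cos φ₁ cos φ₂ cos Δλ, the central angle is δ ≈ 1.032 rad (59.1°).
Interpolate at f = 1/2 with slerp weights a = sin((1−f)δ)/sin δ ≈ 0.575, b = sin(fδ)/sin δ ≈ 0.575.
p = a·p₁ + b·p₂ ≈ (0.909, 0.224, -0.351); φ = arcsin(p_z) ≈ -20.54°, λ = atan2(p_y, p_x) ≈ 13.83°.

≈ lat 21°S, lon 14°E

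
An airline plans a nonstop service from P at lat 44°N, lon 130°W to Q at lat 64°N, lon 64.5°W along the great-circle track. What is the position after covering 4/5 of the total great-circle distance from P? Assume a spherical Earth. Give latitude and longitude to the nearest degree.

The haversine formula gives a central angle δ ≈ 0.715 rad (41.0°) between the endpoints.
Interpolate at f = 4/5 with slerp weights a = sin((1−f)δ)/sin δ ≈ 0.217, b = sin(fδ)/sin δ ≈ 0.826.
p = a·p₁ + b·p₂ ≈ (0.055, -0.446, 0.893); φ = arcsin(p_z) ≈ 63.26°, λ = atan2(p_y, p_x) ≈ -82.94°.

≈ lat 63°N, lon 83°W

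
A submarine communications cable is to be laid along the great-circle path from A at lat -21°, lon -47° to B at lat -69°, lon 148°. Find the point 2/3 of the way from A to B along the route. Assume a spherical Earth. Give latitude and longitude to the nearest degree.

≈ lat -79°, lon -73°

From cos δ = sin φ₁ sin φ₂ + cos φ₁ cos φ₂ cos Δλ, the central angle is δ ≈ 1.559 rad (89.3°).
Interpolate at f = 2/3 with slerp weights a = sin((1−f)δ)/sin δ ≈ 0.497, b = sin(fδ)/sin δ ≈ 0.862.
p = a·p₁ + b·p₂ ≈ (0.054, -0.175, -0.983); φ = arcsin(p_z) ≈ -79.42°, λ = atan2(p_y, p_x) ≈ -72.82°.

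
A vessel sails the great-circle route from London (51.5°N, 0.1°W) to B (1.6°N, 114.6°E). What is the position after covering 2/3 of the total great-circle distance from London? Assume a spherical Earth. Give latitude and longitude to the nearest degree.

Convert each endpoint to a unit vector on the sphere (x = cos φ cos λ, y = cos φ sin λ, z = sin φ).
The central angle between the endpoints is δ = arccos(p₁·p₂) ≈ 1.811 rad (103.8°).
Interpolate at f = 2/3 with slerp weights a = sin((1−f)δ)/sin δ ≈ 0.585, b = sin(fδ)/sin δ ≈ 0.962.
p = a·p₁ + b·p₂ ≈ (-0.037, 0.874, 0.484); φ = arcsin(p_z) ≈ 28.97°, λ = atan2(p_y, p_x) ≈ 92.40°.

≈ (29°N, 92°E)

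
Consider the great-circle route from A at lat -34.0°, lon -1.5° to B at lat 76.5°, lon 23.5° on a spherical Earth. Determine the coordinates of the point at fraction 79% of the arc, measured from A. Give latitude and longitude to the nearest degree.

Write both endpoints as unit vectors p₁, p₂ with components (cos φ cos λ, cos φ sin λ, sin φ).
The central angle between the endpoints is δ = arccos(p₁·p₂) ≈ 1.948 rad (111.6°).
Interpolate at f = 0.79 with slerp weights a = sin((1−f)δ)/sin δ ≈ 0.428, b = sin(fδ)/sin δ ≈ 1.075.
p = a·p₁ + b·p₂ ≈ (0.585, 0.091, 0.806); φ = arcsin(p_z) ≈ 53.72°, λ = atan2(p_y, p_x) ≈ 8.83°.

≈ lat 54°, lon 9°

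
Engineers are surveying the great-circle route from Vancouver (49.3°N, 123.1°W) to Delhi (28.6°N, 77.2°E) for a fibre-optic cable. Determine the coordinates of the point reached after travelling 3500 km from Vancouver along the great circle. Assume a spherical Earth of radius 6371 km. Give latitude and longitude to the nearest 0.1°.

Write both endpoints as unit vectors p₁, p₂ with components (cos φ cos λ, cos φ sin λ, sin φ).
The central angle between the endpoints is δ = arccos(p₁·p₂) ≈ 1.746 rad (100.0°). The total great-circle distance is δ·R ≈ 1.746 × 6371 ≈ 11122 km, so the target fraction is f = 3500/11122 ≈ 0.315.
Interpolate at f ≈ 0.315 with slerp weights a = sin((1−f)δ)/sin δ ≈ 0.945, b = sin(fδ)/sin δ ≈ 0.530.
p = a·p₁ + b·p₂ ≈ (-0.233, -0.062, 0.970); φ = arcsin(p_z) ≈ 76.02°, λ = atan2(p_y, p_x) ≈ -165.05°.

≈ (76.0°N, 165.0°W)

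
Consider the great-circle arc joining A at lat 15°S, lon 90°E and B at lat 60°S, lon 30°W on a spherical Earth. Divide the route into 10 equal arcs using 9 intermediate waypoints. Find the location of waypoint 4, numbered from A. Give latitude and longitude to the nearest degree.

Convert each endpoint to a unit vector on the sphere (x = cos φ cos λ, y = cos φ sin λ, z = sin φ).
The central angle between the endpoints is δ = arccos(p₁·p₂) ≈ 1.588 rad (91.0°).
Interpolate at f = 4/10 with slerp weights a = sin((1−f)δ)/sin δ ≈ 0.815, b = sin(fδ)/sin δ ≈ 0.593.
p = a·p₁ + b·p₂ ≈ (0.257, 0.639, -0.725); φ = arcsin(p_z) ≈ -46.46°, λ = atan2(p_y, p_x) ≈ 68.09°.

≈ lat 46°S, lon 68°E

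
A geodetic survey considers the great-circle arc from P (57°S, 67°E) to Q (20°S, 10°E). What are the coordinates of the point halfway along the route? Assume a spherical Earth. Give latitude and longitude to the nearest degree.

Write both endpoints as unit vectors p₁, p₂ with components (cos φ cos λ, cos φ sin λ, sin φ).
The central angle between the endpoints is δ = arccos(p₁·p₂) ≈ 0.970 rad (55.6°).
Interpolate at f = 1/2 with slerp weights a = sin((1−f)δ)/sin δ ≈ 0.565, b = sin(fδ)/sin δ ≈ 0.565.
p = a·p₁ + b·p₂ ≈ (0.643, 0.376, -0.667); φ = arcsin(p_z) ≈ -41.85°, λ = atan2(p_y, p_x) ≈ 30.28°.

≈ (42°S, 30°E)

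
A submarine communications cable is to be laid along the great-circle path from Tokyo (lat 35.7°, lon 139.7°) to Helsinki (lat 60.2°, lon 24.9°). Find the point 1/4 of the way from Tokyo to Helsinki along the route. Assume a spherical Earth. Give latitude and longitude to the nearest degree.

≈ lat 50°, lon 127°

Write both endpoints as unit vectors p₁, p₂ with components (cos φ cos λ, cos φ sin λ, sin φ).
The central angle between the endpoints is δ = arccos(p₁·p₂) ≈ 1.227 rad (70.3°).
Interpolate at f = 1/4 with slerp weights a = sin((1−f)δ)/sin δ ≈ 0.845, b = sin(fδ)/sin δ ≈ 0.321.
p = a·p₁ + b·p₂ ≈ (-0.379, 0.511, 0.772); φ = arcsin(p_z) ≈ 50.49°, λ = atan2(p_y, p_x) ≈ 126.55°.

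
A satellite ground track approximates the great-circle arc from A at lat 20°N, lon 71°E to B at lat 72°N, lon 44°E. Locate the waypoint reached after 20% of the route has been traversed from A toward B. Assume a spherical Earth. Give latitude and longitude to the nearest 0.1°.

Write both endpoints as unit vectors p₁, p₂ with components (cos φ cos λ, cos φ sin λ, sin φ).
The central angle between the endpoints is δ = arccos(p₁·p₂) ≈ 0.947 rad (54.3°).
Interpolate at f = 0.20 with slerp weights a = sin((1−f)δ)/sin δ ≈ 0.847, b = sin(fδ)/sin δ ≈ 0.232.
p = a·p₁ + b·p₂ ≈ (0.311, 0.802, 0.510); φ = arcsin(p_z) ≈ 30.68°, λ = atan2(p_y, p_x) ≈ 68.83°.

≈ lat 30.7°N, lon 68.8°E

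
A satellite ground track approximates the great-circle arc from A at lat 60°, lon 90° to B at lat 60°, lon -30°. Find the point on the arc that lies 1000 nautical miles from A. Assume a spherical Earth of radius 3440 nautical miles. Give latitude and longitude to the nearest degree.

≈ lat 72°, lon 60°

Convert each endpoint to a unit vector on the sphere (x = cos φ cos λ, y = cos φ sin λ, z = sin φ).
The central angle between the endpoints is δ = arccos(p₁·p₂) ≈ 0.896 rad (51.3°). The total great-circle distance is δ·R ≈ 0.896 × 3440 ≈ 3081 nmi, so the target fraction is f = 1000/3081 ≈ 0.325.
Interpolate at f ≈ 0.325 with slerp weights a = sin((1−f)δ)/sin δ ≈ 0.729, b = sin(fδ)/sin δ ≈ 0.367.
p = a·p₁ + b·p₂ ≈ (0.159, 0.272, 0.949); φ = arcsin(p_z) ≈ 71.61°, λ = atan2(p_y, p_x) ≈ 59.74°.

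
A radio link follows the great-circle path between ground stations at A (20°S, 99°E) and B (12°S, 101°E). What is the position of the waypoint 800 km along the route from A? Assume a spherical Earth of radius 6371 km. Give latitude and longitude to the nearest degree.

≈ (13°S, 101°E)

Write both endpoints as unit vectors p₁, p₂ with components (cos φ cos λ, cos φ sin λ, sin φ).
The central angle between the endpoints is δ = arccos(p₁·p₂) ≈ 0.144 rad (8.2°). The total great-circle distance is δ·R ≈ 0.144 × 6371 ≈ 915 km, so the target fraction is f = 800/915 ≈ 0.874.
Interpolate at f ≈ 0.874 with slerp weights a = sin((1−f)δ)/sin δ ≈ 0.126, b = sin(fδ)/sin δ ≈ 0.875.
p = a·p₁ + b·p₂ ≈ (-0.182, 0.957, -0.225); φ = arcsin(p_z) ≈ -13.01°, λ = atan2(p_y, p_x) ≈ 100.76°.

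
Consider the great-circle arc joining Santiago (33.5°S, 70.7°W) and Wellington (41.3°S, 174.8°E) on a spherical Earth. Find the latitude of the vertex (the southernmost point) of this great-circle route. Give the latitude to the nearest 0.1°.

≈ 55.0°S

The great circle lies in the plane with unit normal n̂ = (p₁ × p₂)/|p₁ × p₂|.
Here n̂_z ≈ -0.573; the vertex latitude is φ_max = arccos|n̂_z| ≈ 55.0°.
Check via Clairaut: cos φ_max = |cos φ₁| · sin C = cos(33.5°)·sin(136.6°) ≈ 0.573, again giving ≈ 55.0°.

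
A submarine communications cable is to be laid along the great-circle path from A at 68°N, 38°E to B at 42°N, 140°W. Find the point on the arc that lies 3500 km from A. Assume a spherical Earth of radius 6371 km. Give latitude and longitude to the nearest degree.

≈ 80°N, 137°W

The haversine formula gives a central angle δ ≈ 1.222 rad (70.0°) between the endpoints. The total great-circle distance is δ·R ≈ 1.222 × 6371 ≈ 7782 km, so the target fraction is f = 3500/7782 ≈ 0.450.
Interpolate at f ≈ 0.450 with slerp weights a = sin((1−f)δ)/sin δ ≈ 0.663, b = sin(fδ)/sin δ ≈ 0.556.
p = a·p₁ + b·p₂ ≈ (-0.121, -0.113, 0.986); φ = arcsin(p_z) ≈ 80.50°, λ = atan2(p_y, p_x) ≈ -136.99°.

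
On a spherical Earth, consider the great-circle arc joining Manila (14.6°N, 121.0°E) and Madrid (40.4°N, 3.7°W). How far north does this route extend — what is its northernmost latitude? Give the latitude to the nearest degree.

≈ 51°N

The great circle lies in the plane with unit normal n̂ = (p₁ × p₂)/|p₁ × p₂|.
Here n̂_z ≈ -0.627; the vertex latitude is φ_max = arccos|n̂_z| ≈ 51.2°.
Check via Clairaut: cos φ_max = |cos φ₁| · sin C = cos(14.6°)·sin(40.4°) ≈ 0.627, again giving ≈ 51.2°.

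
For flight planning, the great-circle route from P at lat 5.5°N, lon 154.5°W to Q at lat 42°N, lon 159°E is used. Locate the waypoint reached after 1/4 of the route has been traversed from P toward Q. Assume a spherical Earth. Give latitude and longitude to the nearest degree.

Write both endpoints as unit vectors p₁, p₂ with components (cos φ cos λ, cos φ sin λ, sin φ).
The central angle between the endpoints is δ = arccos(p₁·p₂) ≈ 0.960 rad (55.0°).
Interpolate at f = 1/4 with slerp weights a = sin((1−f)δ)/sin δ ≈ 0.805, b = sin(fδ)/sin δ ≈ 0.290.
p = a·p₁ + b·p₂ ≈ (-0.925, -0.268, 0.271); φ = arcsin(p_z) ≈ 15.74°, λ = atan2(p_y, p_x) ≈ -163.85°.

≈ lat 16°N, lon 164°W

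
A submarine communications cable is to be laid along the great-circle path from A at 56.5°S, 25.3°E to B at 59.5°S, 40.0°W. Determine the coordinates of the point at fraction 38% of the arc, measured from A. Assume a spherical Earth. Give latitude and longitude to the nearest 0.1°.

Convert each endpoint to a unit vector on the sphere (x = cos φ cos λ, y = cos φ sin λ, z = sin φ).
The central angle between the endpoints is δ = arccos(p₁·p₂) ≈ 0.582 rad (33.3°).
Interpolate at f = 0.38 with slerp weights a = sin((1−f)δ)/sin δ ≈ 0.642, b = sin(fδ)/sin δ ≈ 0.399.
p = a·p₁ + b·p₂ ≈ (0.476, 0.021, -0.879); φ = arcsin(p_z) ≈ -61.57°, λ = atan2(p_y, p_x) ≈ 2.57°.

≈ 61.6°S, 2.6°E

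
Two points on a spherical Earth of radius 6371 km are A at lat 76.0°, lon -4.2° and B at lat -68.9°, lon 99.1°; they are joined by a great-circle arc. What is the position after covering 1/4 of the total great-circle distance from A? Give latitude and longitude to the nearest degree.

≈ lat 44°, lon 50°

Convert each endpoint to a unit vector on the sphere (x = cos φ cos λ, y = cos φ sin λ, z = sin φ).
The central angle between the endpoints is δ = arccos(p₁·p₂) ≈ 2.753 rad (157.7°).
Interpolate at f = 1/4 with slerp weights a = sin((1−f)δ)/sin δ ≈ 2.322, b = sin(fδ)/sin δ ≈ 1.674.
p = a·p₁ + b·p₂ ≈ (0.465, 0.554, 0.691); φ = arcsin(p_z) ≈ 43.68°, λ = atan2(p_y, p_x) ≈ 50.00°.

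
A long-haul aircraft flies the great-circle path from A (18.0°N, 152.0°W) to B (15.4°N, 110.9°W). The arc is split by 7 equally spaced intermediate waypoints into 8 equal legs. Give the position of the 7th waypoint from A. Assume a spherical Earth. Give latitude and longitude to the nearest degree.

≈ (16°N, 116°W)

Convert each endpoint to a unit vector on the sphere (x = cos φ cos λ, y = cos φ sin λ, z = sin φ).
The central angle between the endpoints is δ = arccos(p₁·p₂) ≈ 0.687 rad (39.4°).
Interpolate at f = 7/8 with slerp weights a = sin((1−f)δ)/sin δ ≈ 0.135, b = sin(fδ)/sin δ ≈ 0.892.
p = a·p₁ + b·p₂ ≈ (-0.420, -0.864, 0.279); φ = arcsin(p_z) ≈ 16.18°, λ = atan2(p_y, p_x) ≈ -115.95°.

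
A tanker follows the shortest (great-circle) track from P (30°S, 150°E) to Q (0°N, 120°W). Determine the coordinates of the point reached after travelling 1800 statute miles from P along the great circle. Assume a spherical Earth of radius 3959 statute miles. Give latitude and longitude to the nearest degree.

≈ (27°S, 179°E)

Convert each endpoint to a unit vector on the sphere (x = cos φ cos λ, y = cos φ sin λ, z = sin φ).
The central angle between the endpoints is δ = arccos(p₁·p₂) ≈ 1.571 rad (90.0°). The total great-circle distance is δ·R ≈ 1.571 × 3959 ≈ 6219 mi, so the target fraction is f = 1800/6219 ≈ 0.289.
Interpolate at f ≈ 0.289 with slerp weights a = sin((1−f)δ)/sin δ ≈ 0.898, b = sin(fδ)/sin δ ≈ 0.439.
p = a·p₁ + b·p₂ ≈ (-0.893, 0.009, -0.449); φ = arcsin(p_z) ≈ -26.69°, λ = atan2(p_y, p_x) ≈ 179.44°.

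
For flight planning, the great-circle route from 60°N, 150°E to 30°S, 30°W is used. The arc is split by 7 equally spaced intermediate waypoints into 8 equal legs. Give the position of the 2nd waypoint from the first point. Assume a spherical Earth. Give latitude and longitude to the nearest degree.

Write both endpoints as unit vectors p₁, p₂ with components (cos φ cos λ, cos φ sin λ, sin φ).
The central angle between the endpoints is δ = arccos(p₁·p₂) ≈ 2.618 rad (150.0°).
Interpolate at f = 2/8 with slerp weights a = sin((1−f)δ)/sin δ ≈ 1.848, b = sin(fδ)/sin δ ≈ 1.218.
p = a·p₁ + b·p₂ ≈ (0.113, -0.065, 0.991); φ = arcsin(p_z) ≈ 82.50°, λ = atan2(p_y, p_x) ≈ -30.00°.

≈ 82°N, 30°W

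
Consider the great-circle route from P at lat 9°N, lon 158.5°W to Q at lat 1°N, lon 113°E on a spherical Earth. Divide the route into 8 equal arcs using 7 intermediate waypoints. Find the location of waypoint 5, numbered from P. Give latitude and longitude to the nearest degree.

≈ lat 6°N, lon 146°E

Convert each endpoint to a unit vector on the sphere (x = cos φ cos λ, y = cos φ sin λ, z = sin φ).
The central angle between the endpoints is δ = arccos(p₁·p₂) ≈ 1.542 rad (88.4°).
Interpolate at f = 5/8 with slerp weights a = sin((1−f)δ)/sin δ ≈ 0.547, b = sin(fδ)/sin δ ≈ 0.822.
p = a·p₁ + b·p₂ ≈ (-0.824, 0.558, 0.100); φ = arcsin(p_z) ≈ 5.73°, λ = atan2(p_y, p_x) ≈ 145.86°.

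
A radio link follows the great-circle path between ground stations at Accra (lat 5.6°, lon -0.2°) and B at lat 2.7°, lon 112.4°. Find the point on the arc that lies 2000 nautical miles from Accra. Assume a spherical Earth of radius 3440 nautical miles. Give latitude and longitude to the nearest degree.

From cos δ = sin φ₁ sin φ₂ + cos φ₁ cos φ₂ cos Δλ, the central angle is δ ≈ 1.958 rad (112.2°). The total great-circle distance is δ·R ≈ 1.958 × 3440 ≈ 6735 nmi, so the target fraction is f = 2000/6735 ≈ 0.297.
Interpolate at f ≈ 0.297 with slerp weights a = sin((1−f)δ)/sin δ ≈ 1.060, b = sin(fδ)/sin δ ≈ 0.593.
p = a·p₁ + b·p₂ ≈ (0.829, 0.544, 0.131); φ = arcsin(p_z) ≈ 7.55°, λ = atan2(p_y, p_x) ≈ 33.28°.

≈ lat 8°, lon 33°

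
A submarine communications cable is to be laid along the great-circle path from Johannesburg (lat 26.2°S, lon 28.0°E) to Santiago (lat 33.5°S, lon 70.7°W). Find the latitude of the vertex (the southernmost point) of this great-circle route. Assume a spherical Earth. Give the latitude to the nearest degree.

≈ 42°S

The great circle lies in the plane with unit normal n̂ = (p₁ × p₂)/|p₁ × p₂|.
Here n̂_z ≈ -0.746; the vertex latitude is φ_max = arccos|n̂_z| ≈ 41.8°.
Check via Clairaut: cos φ_max = |cos φ₁| · sin C = cos(26.2°)·sin(123.8°) ≈ 0.746, again giving ≈ 41.8°.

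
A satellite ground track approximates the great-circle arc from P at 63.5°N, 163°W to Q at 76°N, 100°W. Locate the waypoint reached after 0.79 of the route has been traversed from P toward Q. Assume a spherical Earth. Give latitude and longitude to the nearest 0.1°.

≈ 75.4°N, 119.9°W

The haversine formula gives a central angle δ ≈ 0.409 rad (23.5°) between the endpoints.
Interpolate at f = 0.79 with slerp weights a = sin((1−f)δ)/sin δ ≈ 0.216, b = sin(fδ)/sin δ ≈ 0.798.
p = a·p₁ + b·p₂ ≈ (-0.126, -0.218, 0.968); φ = arcsin(p_z) ≈ 75.41°, λ = atan2(p_y, p_x) ≈ -119.90°.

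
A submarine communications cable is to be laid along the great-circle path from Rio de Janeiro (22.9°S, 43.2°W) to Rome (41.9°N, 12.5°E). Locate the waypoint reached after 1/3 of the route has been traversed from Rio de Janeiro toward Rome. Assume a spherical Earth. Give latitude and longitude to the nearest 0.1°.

≈ (0.6°S, 26.5°W)

The haversine formula gives a central angle δ ≈ 1.444 rad (82.7°) between the endpoints.
Interpolate at f = 1/3 with slerp weights a = sin((1−f)δ)/sin δ ≈ 0.827, b = sin(fδ)/sin δ ≈ 0.467.
p = a·p₁ + b·p₂ ≈ (0.895, -0.447, -0.010); φ = arcsin(p_z) ≈ -0.59°, λ = atan2(p_y, p_x) ≈ -26.52°.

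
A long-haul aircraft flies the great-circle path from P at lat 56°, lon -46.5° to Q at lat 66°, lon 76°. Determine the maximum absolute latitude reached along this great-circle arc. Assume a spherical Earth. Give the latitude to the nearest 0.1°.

≈ 75.6°

The great circle lies in the plane with unit normal n̂ = (p₁ × p₂)/|p₁ × p₂|.
Here n̂_z ≈ +0.248; the vertex latitude is φ_max = arccos|n̂_z| ≈ 75.6°.
Check via Clairaut: cos φ_max = |cos φ₁| · sin C = cos(56.0°)·sin(26.4°) ≈ 0.248, again giving ≈ 75.6°.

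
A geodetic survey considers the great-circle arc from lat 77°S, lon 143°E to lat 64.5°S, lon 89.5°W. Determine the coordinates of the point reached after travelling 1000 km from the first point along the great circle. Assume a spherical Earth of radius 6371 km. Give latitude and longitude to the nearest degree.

Convert each endpoint to a unit vector on the sphere (x = cos φ cos λ, y = cos φ sin λ, z = sin φ).
The central angle between the endpoints is δ = arccos(p₁·p₂) ≈ 0.609 rad (34.9°). The total great-circle distance is δ·R ≈ 0.609 × 6371 ≈ 3877 km, so the target fraction is f = 1000/3877 ≈ 0.258.
Interpolate at f ≈ 0.258 with slerp weights a = sin((1−f)δ)/sin δ ≈ 0.763, b = sin(fδ)/sin δ ≈ 0.273.
p = a·p₁ + b·p₂ ≈ (-0.136, -0.014, -0.991); φ = arcsin(p_z) ≈ -82.13°, λ = atan2(p_y, p_x) ≈ -173.97°.

≈ lat 82°S, lon 174°W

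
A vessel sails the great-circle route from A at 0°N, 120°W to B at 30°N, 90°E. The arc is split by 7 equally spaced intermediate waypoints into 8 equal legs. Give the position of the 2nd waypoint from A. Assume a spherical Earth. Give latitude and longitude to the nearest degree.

Write both endpoints as unit vectors p₁, p₂ with components (cos φ cos λ, cos φ sin λ, sin φ).
The central angle between the endpoints is δ = arccos(p₁·p₂) ≈ 2.419 rad (138.6°).
Interpolate at f = 2/8 with slerp weights a = sin((1−f)δ)/sin δ ≈ 1.467, b = sin(fδ)/sin δ ≈ 0.860.
p = a·p₁ + b·p₂ ≈ (-0.734, -0.526, 0.430); φ = arcsin(p_z) ≈ 25.45°, λ = atan2(p_y, p_x) ≈ -144.34°.

≈ 25°N, 144°W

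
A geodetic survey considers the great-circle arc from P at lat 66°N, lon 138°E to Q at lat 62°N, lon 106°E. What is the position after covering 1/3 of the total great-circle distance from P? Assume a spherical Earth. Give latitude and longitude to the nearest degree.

≈ lat 65°N, lon 126°E

Write both endpoints as unit vectors p₁, p₂ with components (cos φ cos λ, cos φ sin λ, sin φ).
The central angle between the endpoints is δ = arccos(p₁·p₂) ≈ 0.251 rad (14.4°).
Interpolate at f = 1/3 with slerp weights a = sin((1−f)δ)/sin δ ≈ 0.671, b = sin(fδ)/sin δ ≈ 0.336.
p = a·p₁ + b·p₂ ≈ (-0.246, 0.334, 0.910); φ = arcsin(p_z) ≈ 65.47°, λ = atan2(p_y, p_x) ≈ 126.37°.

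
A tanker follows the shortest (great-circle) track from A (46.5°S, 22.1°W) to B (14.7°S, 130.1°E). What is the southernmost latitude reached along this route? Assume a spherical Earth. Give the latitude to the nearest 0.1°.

≈ 70.1°S

The great circle lies in the plane with unit normal n̂ = (p₁ × p₂)/|p₁ × p₂|.
Here n̂_z ≈ +0.340; the vertex latitude is φ_max = arccos|n̂_z| ≈ 70.1°.
Check via Clairaut: cos φ_max = |cos φ₁| · sin C = cos(46.5°)·sin(150.4°) ≈ 0.340, again giving ≈ 70.1°.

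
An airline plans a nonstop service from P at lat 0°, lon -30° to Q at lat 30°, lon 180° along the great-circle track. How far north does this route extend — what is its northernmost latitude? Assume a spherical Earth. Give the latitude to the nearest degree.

The great circle lies in the plane with unit normal n̂ = (p₁ × p₂)/|p₁ × p₂|.
Here n̂_z ≈ -0.655; the vertex latitude is φ_max = arccos|n̂_z| ≈ 49.1°.
Check via Clairaut: cos φ_max = |cos φ₁| · sin C = cos(0.0°)·sin(40.9°) ≈ 0.655, again giving ≈ 49.1°.

≈ 49°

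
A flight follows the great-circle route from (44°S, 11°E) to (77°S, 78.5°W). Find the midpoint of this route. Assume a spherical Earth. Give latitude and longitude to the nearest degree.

≈ (66°S, 6°W)

Convert each endpoint to a unit vector on the sphere (x = cos φ cos λ, y = cos φ sin λ, z = sin φ).
The central angle between the endpoints is δ = arccos(p₁·p₂) ≈ 0.825 rad (47.3°).
Interpolate at f = 1/2 with slerp weights a = sin((1−f)δ)/sin δ ≈ 0.546, b = sin(fδ)/sin δ ≈ 0.546.
p = a·p₁ + b·p₂ ≈ (0.410, -0.045, -0.911); φ = arcsin(p_z) ≈ -65.64°, λ = atan2(p_y, p_x) ≈ -6.32°.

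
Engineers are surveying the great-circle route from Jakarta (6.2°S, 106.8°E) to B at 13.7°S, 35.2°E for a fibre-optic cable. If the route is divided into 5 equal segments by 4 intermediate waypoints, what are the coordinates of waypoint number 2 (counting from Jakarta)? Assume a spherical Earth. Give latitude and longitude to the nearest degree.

≈ 11°S, 79°E

From cos δ = sin φ₁ sin φ₂ + cos φ₁ cos φ₂ cos Δλ, the central angle is δ ≈ 1.234 rad (70.7°).
Interpolate at f = 2/5 with slerp weights a = sin((1−f)δ)/sin δ ≈ 0.715, b = sin(fδ)/sin δ ≈ 0.502.
p = a·p₁ + b·p₂ ≈ (0.193, 0.961, -0.196); φ = arcsin(p_z) ≈ -11.31°, λ = atan2(p_y, p_x) ≈ 78.64°.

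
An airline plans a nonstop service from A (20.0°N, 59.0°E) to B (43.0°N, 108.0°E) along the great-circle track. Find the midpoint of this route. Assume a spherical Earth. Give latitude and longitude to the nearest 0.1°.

The haversine formula gives a central angle δ ≈ 0.817 rad (46.8°) between the endpoints.
Interpolate at f = 1/2 with slerp weights a = sin((1−f)δ)/sin δ ≈ 0.545, b = sin(fδ)/sin δ ≈ 0.545.
p = a·p₁ + b·p₂ ≈ (0.141, 0.818, 0.558); φ = arcsin(p_z) ≈ 33.91°, λ = atan2(p_y, p_x) ≈ 80.25°.

≈ (33.9°N, 80.2°E)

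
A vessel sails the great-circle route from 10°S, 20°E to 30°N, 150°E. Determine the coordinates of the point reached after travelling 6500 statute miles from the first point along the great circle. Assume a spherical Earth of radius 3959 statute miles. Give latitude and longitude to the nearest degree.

≈ 31°N, 109°E

Write both endpoints as unit vectors p₁, p₂ with components (cos φ cos λ, cos φ sin λ, sin φ).
The central angle between the endpoints is δ = arccos(p₁·p₂) ≈ 2.259 rad (129.4°). The total great-circle distance is δ·R ≈ 2.259 × 3959 ≈ 8943 mi, so the target fraction is f = 6500/8943 ≈ 0.727.
Interpolate at f ≈ 0.727 with slerp weights a = sin((1−f)δ)/sin δ ≈ 0.749, b = sin(fδ)/sin δ ≈ 1.291.
p = a·p₁ + b·p₂ ≈ (-0.275, 0.811, 0.516); φ = arcsin(p_z) ≈ 31.04°, λ = atan2(p_y, p_x) ≈ 108.74°.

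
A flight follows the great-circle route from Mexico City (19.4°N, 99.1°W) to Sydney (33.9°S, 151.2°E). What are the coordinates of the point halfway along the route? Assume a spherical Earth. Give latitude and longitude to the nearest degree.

≈ (12°S, 149°W)

Convert each endpoint to a unit vector on the sphere (x = cos φ cos λ, y = cos φ sin λ, z = sin φ).
The central angle between the endpoints is δ = arccos(p₁·p₂) ≈ 2.037 rad (116.7°).
Interpolate at f = 1/2 with slerp weights a = sin((1−f)δ)/sin δ ≈ 0.953, b = sin(fδ)/sin δ ≈ 0.953.
p = a·p₁ + b·p₂ ≈ (-0.835, -0.506, -0.215); φ = arcsin(p_z) ≈ -12.41°, λ = atan2(p_y, p_x) ≈ -148.77°.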